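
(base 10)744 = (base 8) 1350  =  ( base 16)2e8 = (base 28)QG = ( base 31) o0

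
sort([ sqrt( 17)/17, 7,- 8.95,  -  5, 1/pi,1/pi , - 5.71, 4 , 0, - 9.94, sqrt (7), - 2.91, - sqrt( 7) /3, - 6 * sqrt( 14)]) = [ - 6*sqrt( 14) ,-9.94, -8.95 ,-5.71, - 5, - 2.91, - sqrt( 7 ) /3,0 , sqrt(17) /17 , 1/pi , 1/pi,sqrt( 7),  4,7] 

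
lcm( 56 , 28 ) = 56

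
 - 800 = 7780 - 8580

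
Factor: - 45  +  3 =-42 = - 2^1 * 3^1*7^1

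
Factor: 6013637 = 7^1*859091^1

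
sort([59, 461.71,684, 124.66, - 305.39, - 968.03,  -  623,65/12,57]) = [-968.03, - 623, - 305.39 , 65/12, 57,59,124.66, 461.71 , 684] 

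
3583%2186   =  1397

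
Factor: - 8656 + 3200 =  - 2^4*11^1*31^1 = - 5456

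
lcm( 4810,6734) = 33670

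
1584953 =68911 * 23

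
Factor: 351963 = 3^2  *  39107^1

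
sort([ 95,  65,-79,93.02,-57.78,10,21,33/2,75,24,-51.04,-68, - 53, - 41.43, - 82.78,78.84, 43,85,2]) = [-82.78, - 79,  -  68,- 57.78, - 53, - 51.04, - 41.43, 2, 10,33/2,21, 24,43, 65,75 , 78.84, 85, 93.02,95 ]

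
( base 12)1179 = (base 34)1NR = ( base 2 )11110101101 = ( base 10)1965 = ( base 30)25F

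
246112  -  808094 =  - 561982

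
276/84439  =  276/84439  =  0.00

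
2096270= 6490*323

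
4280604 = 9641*444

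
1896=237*8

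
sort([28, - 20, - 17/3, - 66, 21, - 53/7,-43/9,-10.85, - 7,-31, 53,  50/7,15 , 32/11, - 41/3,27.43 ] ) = [ - 66, - 31, - 20 ,  -  41/3,-10.85, - 53/7,  -  7, - 17/3, - 43/9,  32/11, 50/7, 15, 21,27.43, 28, 53]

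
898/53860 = 449/26930 = 0.02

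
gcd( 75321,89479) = 1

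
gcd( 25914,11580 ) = 6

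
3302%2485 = 817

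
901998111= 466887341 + 435110770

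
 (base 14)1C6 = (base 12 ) 26a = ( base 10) 370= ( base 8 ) 562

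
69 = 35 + 34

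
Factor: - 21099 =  - 3^1*13^1*541^1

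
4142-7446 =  - 3304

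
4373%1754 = 865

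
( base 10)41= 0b101001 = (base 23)1I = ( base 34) 17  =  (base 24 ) 1h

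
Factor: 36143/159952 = 47/208 = 2^(- 4)*13^( - 1 )*47^1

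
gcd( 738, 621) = 9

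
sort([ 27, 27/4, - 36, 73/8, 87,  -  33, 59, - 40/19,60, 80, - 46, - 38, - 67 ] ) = [ - 67  , - 46, - 38, -36, -33, - 40/19 , 27/4,73/8,  27,59,60, 80, 87] 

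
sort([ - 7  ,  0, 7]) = [ - 7 , 0,7]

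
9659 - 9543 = 116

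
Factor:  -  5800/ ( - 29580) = 2^1*3^(-1)*5^1 * 17^( - 1) = 10/51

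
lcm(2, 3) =6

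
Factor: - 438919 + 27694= - 3^1*5^2*5483^1 = - 411225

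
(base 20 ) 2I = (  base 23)2C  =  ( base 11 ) 53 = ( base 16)3a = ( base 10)58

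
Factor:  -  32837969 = - 5059^1*6491^1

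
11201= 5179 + 6022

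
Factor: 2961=3^2*7^1*47^1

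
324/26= 12+6/13 = 12.46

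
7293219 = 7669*951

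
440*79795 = 35109800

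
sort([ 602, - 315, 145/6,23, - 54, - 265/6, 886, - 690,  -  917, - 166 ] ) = [ - 917,-690,- 315, -166, -54, - 265/6,23,145/6,602, 886 ] 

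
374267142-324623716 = 49643426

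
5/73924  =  5/73924 = 0.00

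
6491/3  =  6491/3 = 2163.67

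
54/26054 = 27/13027 = 0.00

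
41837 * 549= 22968513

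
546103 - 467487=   78616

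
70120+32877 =102997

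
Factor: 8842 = 2^1*4421^1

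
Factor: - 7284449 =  - 17^1*37^2*313^1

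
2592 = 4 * 648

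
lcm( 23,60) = 1380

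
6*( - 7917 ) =  -  47502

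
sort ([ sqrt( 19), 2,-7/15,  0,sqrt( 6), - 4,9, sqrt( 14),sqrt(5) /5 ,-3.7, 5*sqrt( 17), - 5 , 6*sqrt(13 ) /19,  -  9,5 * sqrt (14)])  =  [ - 9, - 5,- 4, - 3.7,-7/15 , 0, sqrt( 5 )/5, 6*sqrt(13)/19,2, sqrt( 6),sqrt( 14), sqrt(19 ) , 9, 5* sqrt ( 14),5*sqrt( 17)]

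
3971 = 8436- 4465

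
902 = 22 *41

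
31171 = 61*511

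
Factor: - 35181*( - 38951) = 3^3*11^1*1303^1 *3541^1 = 1370335131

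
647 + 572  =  1219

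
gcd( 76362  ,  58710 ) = 6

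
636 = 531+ 105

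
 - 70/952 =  - 1 + 63/68 = - 0.07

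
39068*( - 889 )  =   - 34731452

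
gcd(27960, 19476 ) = 12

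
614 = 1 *614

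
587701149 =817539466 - 229838317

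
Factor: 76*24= 2^5*3^1 * 19^1 =1824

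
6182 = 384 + 5798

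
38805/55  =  7761/11 = 705.55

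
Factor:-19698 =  - 2^1*3^1* 7^2 * 67^1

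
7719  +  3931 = 11650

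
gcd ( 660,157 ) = 1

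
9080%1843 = 1708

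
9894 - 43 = 9851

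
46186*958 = 44246188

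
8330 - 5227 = 3103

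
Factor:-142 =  - 2^1*71^1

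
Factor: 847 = 7^1 * 11^2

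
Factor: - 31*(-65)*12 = 2^2*3^1*5^1*13^1*31^1=24180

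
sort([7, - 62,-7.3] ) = [-62,-7.3, 7 ]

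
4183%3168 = 1015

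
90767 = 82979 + 7788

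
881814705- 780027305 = 101787400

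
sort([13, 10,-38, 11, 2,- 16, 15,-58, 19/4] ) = [  -  58,- 38,-16, 2, 19/4,  10,11,13, 15] 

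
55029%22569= 9891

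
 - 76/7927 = - 1 + 7851/7927 = - 0.01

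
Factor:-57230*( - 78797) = 4509552310 = 2^1*5^1*59^1*97^1*78797^1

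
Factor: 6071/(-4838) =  - 2^( - 1) * 13^1*41^( - 1 )*59^ (- 1)*467^1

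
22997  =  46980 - 23983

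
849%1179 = 849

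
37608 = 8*4701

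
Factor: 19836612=2^2*3^2 * 551017^1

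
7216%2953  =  1310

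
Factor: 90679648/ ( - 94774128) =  - 5667478/5923383= -  2^1 * 3^ ( - 1 )*19^( - 1)*103919^( - 1 )*2833739^1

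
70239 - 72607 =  - 2368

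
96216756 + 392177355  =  488394111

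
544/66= 272/33 = 8.24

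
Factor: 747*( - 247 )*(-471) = 86903739 = 3^3 *13^1*19^1*83^1 * 157^1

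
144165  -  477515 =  - 333350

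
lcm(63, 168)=504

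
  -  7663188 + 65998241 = 58335053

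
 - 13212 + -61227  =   - 74439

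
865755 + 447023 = 1312778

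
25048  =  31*808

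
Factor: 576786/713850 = 5^(  -  2 )*7^1*31^1*443^1*4759^ ( - 1 ) = 96131/118975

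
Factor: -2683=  - 2683^1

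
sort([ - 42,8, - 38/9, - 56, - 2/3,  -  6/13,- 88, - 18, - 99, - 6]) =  [ - 99 , - 88, - 56,  -  42, - 18, - 6, -38/9,-2/3  , - 6/13,  8]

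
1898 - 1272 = 626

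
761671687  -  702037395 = 59634292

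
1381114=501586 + 879528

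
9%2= 1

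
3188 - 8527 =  - 5339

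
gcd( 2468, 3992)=4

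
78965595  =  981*80495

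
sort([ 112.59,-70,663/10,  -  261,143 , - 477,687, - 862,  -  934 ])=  [-934 , - 862,  -  477,  -  261,  -  70,663/10,112.59,143, 687]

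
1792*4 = 7168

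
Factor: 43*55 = 5^1*11^1*43^1 = 2365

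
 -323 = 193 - 516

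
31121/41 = 31121/41 =759.05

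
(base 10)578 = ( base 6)2402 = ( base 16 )242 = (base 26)m6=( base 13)356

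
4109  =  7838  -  3729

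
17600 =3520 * 5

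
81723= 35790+45933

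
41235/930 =2749/62 = 44.34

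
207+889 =1096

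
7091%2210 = 461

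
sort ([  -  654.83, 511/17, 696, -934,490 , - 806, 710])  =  [ - 934  , - 806,-654.83, 511/17,490, 696, 710] 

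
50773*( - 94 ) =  - 4772662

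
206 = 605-399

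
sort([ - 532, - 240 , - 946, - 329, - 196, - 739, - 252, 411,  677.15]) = [ - 946, - 739, - 532,-329,-252,  -  240, - 196,  411 , 677.15]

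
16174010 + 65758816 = 81932826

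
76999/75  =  76999/75 = 1026.65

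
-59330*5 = -296650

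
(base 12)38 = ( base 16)2c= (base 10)44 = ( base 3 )1122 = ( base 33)1B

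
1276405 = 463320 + 813085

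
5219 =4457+762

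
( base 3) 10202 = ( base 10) 101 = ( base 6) 245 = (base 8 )145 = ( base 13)7A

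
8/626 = 4/313 = 0.01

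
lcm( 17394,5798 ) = 17394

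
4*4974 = 19896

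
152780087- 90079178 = 62700909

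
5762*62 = 357244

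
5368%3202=2166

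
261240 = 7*37320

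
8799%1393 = 441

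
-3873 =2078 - 5951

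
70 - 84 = -14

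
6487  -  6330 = 157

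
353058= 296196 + 56862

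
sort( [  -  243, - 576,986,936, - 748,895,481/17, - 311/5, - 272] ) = [- 748, - 576,-272 , -243,-311/5, 481/17,895, 936,986]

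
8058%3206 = 1646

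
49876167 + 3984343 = 53860510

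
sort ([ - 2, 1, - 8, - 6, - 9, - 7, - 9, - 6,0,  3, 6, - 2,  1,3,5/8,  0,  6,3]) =[ - 9, - 9,- 8, - 7 , - 6, - 6 , - 2,-2 , 0,0,5/8 , 1,1,3 , 3, 3,6, 6] 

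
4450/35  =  127+1/7  =  127.14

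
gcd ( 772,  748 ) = 4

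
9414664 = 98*96068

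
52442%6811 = 4765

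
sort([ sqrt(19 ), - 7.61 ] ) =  [ -7.61,sqrt(19) ]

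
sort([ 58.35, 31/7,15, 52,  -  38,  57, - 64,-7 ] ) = [ - 64, - 38,-7,31/7,15, 52,57, 58.35]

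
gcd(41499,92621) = 1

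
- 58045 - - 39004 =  - 19041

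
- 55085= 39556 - 94641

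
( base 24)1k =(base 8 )54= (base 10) 44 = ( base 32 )1c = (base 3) 1122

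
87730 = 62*1415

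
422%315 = 107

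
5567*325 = 1809275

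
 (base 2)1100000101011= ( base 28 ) 7OR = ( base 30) 6q7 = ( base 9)8434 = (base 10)6187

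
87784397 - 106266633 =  -18482236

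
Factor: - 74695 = -5^1*14939^1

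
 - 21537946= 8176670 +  - 29714616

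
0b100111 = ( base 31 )18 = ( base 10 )39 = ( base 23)1g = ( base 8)47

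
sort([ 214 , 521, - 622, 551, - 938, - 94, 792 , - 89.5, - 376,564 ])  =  [-938 ,  -  622, - 376, - 94,-89.5,214,  521,551,564, 792]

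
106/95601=106/95601 = 0.00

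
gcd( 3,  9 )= 3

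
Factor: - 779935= -5^1*13^3*71^1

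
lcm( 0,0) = 0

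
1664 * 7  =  11648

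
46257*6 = 277542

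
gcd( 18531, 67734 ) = 639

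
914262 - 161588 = 752674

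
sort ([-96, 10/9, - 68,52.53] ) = [ - 96, - 68,10/9,52.53 ]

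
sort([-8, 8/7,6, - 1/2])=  [-8  , - 1/2,8/7,6]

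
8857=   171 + 8686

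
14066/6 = 2344+1/3 = 2344.33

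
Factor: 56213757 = 3^4*31^1*61^1*367^1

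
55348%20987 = 13374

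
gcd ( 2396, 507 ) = 1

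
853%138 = 25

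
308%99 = 11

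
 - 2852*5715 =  - 16299180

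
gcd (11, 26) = 1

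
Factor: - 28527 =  - 3^1*37^1*257^1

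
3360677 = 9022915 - 5662238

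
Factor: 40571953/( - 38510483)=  - 11^( - 1) * 197^1*205949^1*3500953^( - 1) 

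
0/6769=0 = 0.00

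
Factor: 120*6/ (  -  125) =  - 2^4*3^2*5^( - 2) = - 144/25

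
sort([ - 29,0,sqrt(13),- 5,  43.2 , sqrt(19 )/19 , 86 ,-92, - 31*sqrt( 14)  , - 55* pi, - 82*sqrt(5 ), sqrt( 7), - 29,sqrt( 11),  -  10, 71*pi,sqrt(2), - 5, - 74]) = [ - 82* sqrt( 5), - 55 * pi, - 31*sqrt( 14 ), - 92 , - 74, - 29,-29, - 10, - 5, - 5 , 0, sqrt( 19)/19, sqrt( 2) , sqrt(7) , sqrt( 11),sqrt( 13),  43.2, 86, 71*pi]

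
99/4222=99/4222 = 0.02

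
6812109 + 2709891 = 9522000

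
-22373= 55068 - 77441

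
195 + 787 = 982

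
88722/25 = 3548 + 22/25 = 3548.88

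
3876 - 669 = 3207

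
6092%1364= 636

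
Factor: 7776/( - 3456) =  - 9/4 = - 2^( - 2)* 3^2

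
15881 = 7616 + 8265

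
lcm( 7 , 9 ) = 63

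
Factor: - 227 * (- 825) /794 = 2^( - 1) * 3^1*5^2*11^1*227^1*397^(-1) = 187275/794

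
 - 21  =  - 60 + 39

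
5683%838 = 655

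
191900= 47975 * 4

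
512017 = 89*5753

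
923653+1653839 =2577492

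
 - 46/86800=-1+43377/43400 = - 0.00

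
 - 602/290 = -3 + 134/145 = - 2.08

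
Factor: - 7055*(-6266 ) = 2^1*5^1*13^1*17^1*83^1*241^1 = 44206630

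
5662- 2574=3088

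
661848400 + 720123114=1381971514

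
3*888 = 2664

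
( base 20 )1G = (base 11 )33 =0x24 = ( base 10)36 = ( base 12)30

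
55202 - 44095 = 11107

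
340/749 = 340/749=0.45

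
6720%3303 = 114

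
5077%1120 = 597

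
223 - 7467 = - 7244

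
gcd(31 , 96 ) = 1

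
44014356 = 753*58452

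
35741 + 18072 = 53813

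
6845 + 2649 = 9494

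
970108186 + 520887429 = 1490995615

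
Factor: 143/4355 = 11/335 = 5^ ( - 1 )*11^1*67^(-1)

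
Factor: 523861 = 13^1*59^1*683^1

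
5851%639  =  100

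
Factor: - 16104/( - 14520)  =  5^( - 1) * 11^( - 1) *61^1= 61/55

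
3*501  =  1503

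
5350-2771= 2579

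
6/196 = 3/98 = 0.03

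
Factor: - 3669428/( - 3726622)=1834714/1863311  =  2^1*7^1*19^( - 1 ) *29^1*281^( - 1 )  *349^( - 1 )*4519^1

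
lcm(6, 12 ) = 12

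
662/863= 662/863 = 0.77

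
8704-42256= - 33552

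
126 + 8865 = 8991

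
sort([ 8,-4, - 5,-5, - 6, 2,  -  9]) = [-9,-6 ,- 5 ,-5, -4,2, 8 ]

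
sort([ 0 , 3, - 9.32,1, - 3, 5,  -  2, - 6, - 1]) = [ - 9.32, - 6, - 3,  -  2, - 1,0, 1,3,5]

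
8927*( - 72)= - 642744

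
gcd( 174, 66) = 6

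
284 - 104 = 180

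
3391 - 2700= 691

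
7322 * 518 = 3792796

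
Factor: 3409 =7^1*487^1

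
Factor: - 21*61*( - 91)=3^1*7^2 * 13^1*61^1 =116571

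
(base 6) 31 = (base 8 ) 23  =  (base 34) j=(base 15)14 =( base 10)19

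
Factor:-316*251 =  - 79316  =  -2^2*79^1*251^1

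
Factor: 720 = 2^4  *  3^2*5^1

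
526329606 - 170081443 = 356248163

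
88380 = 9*9820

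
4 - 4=0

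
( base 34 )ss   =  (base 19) 2db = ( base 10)980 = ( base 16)3D4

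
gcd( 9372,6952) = 44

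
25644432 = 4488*5714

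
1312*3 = 3936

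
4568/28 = 163+1/7 = 163.14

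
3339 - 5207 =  - 1868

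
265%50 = 15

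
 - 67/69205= - 67/69205 =- 0.00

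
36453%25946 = 10507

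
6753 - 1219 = 5534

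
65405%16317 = 137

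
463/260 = 463/260= 1.78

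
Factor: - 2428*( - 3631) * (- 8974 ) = -79115394232 = - 2^3*7^1*607^1*641^1*3631^1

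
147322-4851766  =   - 4704444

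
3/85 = 3/85 = 0.04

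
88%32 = 24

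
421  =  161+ 260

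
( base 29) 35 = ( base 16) 5C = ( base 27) 3b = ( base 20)4c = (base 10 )92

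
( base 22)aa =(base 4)3212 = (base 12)172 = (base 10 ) 230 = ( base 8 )346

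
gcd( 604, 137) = 1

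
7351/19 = 386 + 17/19 =386.89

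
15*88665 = 1329975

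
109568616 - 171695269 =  - 62126653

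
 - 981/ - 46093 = 981/46093 = 0.02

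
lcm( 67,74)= 4958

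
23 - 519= - 496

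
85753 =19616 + 66137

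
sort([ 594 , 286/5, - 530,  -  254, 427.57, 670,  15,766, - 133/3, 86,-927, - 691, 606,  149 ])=[  -  927, - 691, - 530, - 254,- 133/3, 15, 286/5, 86,149,427.57,594,606,670, 766]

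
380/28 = 13 + 4/7 = 13.57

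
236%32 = 12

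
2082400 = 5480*380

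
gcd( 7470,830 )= 830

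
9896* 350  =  3463600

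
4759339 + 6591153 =11350492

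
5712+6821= 12533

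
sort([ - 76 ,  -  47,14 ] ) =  [-76, - 47,14 ]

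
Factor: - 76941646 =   -  2^1*38470823^1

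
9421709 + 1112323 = 10534032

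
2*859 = 1718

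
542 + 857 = 1399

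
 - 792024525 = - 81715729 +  - 710308796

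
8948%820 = 748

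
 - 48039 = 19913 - 67952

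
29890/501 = 59 + 331/501 = 59.66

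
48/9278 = 24/4639 = 0.01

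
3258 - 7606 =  - 4348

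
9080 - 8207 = 873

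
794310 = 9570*83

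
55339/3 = 55339/3 =18446.33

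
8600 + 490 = 9090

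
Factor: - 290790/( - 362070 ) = 359/447 = 3^( - 1 )*149^( - 1 )*359^1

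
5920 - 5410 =510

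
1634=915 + 719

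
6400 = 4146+2254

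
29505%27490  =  2015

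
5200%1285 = 60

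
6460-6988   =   - 528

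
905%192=137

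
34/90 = 17/45  =  0.38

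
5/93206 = 5/93206 = 0.00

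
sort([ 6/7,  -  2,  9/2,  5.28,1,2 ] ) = [ - 2,6/7,1,2, 9/2, 5.28 ] 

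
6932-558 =6374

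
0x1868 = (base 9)8512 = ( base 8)14150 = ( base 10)6248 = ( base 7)24134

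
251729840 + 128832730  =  380562570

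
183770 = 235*782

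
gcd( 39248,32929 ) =1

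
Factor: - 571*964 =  -550444 = -2^2*241^1*571^1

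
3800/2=1900 = 1900.00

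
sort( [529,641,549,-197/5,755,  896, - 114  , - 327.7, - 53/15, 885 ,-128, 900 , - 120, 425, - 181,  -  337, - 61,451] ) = [ - 337,-327.7, - 181,  -  128,-120,-114, -61,-197/5,-53/15 , 425, 451,529, 549, 641,755, 885, 896, 900 ] 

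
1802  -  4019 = -2217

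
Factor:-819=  - 3^2*7^1 * 13^1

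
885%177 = 0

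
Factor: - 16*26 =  - 416 = - 2^5*13^1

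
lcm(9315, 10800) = 745200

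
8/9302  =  4/4651 = 0.00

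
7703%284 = 35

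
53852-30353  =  23499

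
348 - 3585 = -3237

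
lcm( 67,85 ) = 5695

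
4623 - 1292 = 3331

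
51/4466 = 51/4466 = 0.01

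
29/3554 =29/3554= 0.01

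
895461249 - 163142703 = 732318546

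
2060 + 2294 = 4354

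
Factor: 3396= 2^2*3^1*283^1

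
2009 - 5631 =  - 3622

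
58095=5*11619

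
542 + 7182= 7724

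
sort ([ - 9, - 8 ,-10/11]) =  [ - 9,-8,-10/11] 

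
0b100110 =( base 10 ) 38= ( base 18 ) 22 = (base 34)14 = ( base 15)28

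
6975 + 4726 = 11701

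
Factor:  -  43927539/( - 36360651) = 23^1*1621^( - 1 ) * 7477^ ( - 1 )*636631^1 = 14642513/12120217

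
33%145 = 33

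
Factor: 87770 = 2^1*5^1*67^1*131^1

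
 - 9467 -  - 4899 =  - 4568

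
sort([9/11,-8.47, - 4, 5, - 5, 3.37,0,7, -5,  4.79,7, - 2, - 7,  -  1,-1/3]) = [ - 8.47, - 7,-5, - 5, - 4,  -  2,- 1 ,  -  1/3,  0,9/11,  3.37, 4.79,  5,7,7]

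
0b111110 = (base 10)62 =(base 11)57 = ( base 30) 22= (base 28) 26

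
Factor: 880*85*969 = 72481200 = 2^4* 3^1*5^2*11^1*17^2*19^1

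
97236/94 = 48618/47 = 1034.43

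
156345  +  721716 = 878061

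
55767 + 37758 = 93525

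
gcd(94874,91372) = 2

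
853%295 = 263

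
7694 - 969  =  6725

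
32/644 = 8/161 = 0.05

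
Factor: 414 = 2^1*3^2*23^1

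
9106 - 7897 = 1209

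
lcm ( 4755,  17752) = 266280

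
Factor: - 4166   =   - 2^1*2083^1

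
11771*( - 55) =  - 647405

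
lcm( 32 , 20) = 160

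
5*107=535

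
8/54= 4/27 = 0.15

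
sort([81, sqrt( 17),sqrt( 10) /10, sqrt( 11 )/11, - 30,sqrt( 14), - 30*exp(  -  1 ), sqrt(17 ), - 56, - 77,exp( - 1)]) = [ - 77, - 56,  -  30,  -  30*exp( - 1 ), sqrt ( 11)/11,  sqrt(10) /10 , exp( - 1 ), sqrt( 14 ),sqrt( 17),sqrt( 17), 81 ]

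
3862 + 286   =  4148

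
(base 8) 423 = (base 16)113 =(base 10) 275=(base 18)f5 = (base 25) B0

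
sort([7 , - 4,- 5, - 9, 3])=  [ - 9, - 5, - 4,  3, 7]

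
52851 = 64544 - 11693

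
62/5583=62/5583 = 0.01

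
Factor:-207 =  - 3^2 * 23^1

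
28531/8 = 3566+3/8 = 3566.38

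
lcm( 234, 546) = 1638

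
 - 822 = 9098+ - 9920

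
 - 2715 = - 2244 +-471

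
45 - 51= - 6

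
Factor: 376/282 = 2^2  *  3^( - 1 ) = 4/3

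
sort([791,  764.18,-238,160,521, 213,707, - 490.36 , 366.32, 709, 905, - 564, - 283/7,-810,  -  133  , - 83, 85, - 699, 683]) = [ - 810, - 699, - 564, - 490.36,- 238,-133, - 83, - 283/7, 85,160, 213,366.32, 521,683,707,709,764.18,  791, 905]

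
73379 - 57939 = 15440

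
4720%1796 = 1128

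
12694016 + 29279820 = 41973836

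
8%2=0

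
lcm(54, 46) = 1242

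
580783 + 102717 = 683500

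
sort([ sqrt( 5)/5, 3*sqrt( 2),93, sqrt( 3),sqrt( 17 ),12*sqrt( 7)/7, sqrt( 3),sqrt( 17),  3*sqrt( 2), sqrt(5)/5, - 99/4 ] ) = [ - 99/4,sqrt( 5) /5,sqrt( 5)/5,sqrt( 3 ),  sqrt(3 ),sqrt( 17 ),sqrt( 17),3*sqrt(2 ),3*sqrt( 2), 12 *sqrt(7 )/7, 93]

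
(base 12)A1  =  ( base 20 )61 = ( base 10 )121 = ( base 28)49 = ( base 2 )1111001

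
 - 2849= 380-3229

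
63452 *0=0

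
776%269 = 238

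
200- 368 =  - 168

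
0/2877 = 0 = 0.00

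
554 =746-192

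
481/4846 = 481/4846 = 0.10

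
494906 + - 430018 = 64888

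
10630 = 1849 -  - 8781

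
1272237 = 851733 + 420504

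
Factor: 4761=3^2 * 23^2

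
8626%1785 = 1486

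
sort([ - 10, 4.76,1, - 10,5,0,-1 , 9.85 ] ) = [-10,  -  10, - 1,0, 1,4.76,5, 9.85]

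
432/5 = 432/5 = 86.40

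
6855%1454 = 1039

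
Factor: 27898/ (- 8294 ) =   -  11^( - 1)*37^1 = - 37/11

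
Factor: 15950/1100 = 29/2 = 2^( - 1 )*29^1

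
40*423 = 16920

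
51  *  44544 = 2271744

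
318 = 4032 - 3714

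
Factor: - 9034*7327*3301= - 2^1*17^1*431^1 * 3301^1*4517^1 =- 218500181518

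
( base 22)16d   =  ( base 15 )2be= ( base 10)629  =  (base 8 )1165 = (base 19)1e2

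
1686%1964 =1686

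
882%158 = 92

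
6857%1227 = 722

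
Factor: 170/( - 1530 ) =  - 3^( - 2 ) = -  1/9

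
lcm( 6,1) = 6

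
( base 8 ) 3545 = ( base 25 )30I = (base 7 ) 5343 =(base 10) 1893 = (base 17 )696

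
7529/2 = 7529/2 = 3764.50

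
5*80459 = 402295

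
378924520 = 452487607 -73563087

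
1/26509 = 1/26509 = 0.00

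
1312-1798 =-486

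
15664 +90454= 106118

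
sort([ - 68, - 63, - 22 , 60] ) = [-68, - 63, - 22,60]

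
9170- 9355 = - 185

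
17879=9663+8216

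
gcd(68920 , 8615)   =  8615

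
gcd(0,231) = 231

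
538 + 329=867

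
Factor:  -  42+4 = -38=   -2^1 * 19^1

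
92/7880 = 23/1970  =  0.01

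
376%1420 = 376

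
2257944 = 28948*78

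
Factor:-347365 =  - 5^1 * 69473^1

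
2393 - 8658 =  - 6265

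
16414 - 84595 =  - 68181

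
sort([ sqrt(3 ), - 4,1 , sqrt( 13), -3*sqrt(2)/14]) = [ - 4 , - 3*sqrt(2)/14 , 1, sqrt ( 3 ) , sqrt(13 )]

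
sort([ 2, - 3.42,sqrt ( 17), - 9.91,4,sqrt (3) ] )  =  [ - 9.91, - 3.42,sqrt ( 3),2 , 4,sqrt(17 ) ] 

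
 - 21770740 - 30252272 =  - 52023012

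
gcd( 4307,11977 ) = 59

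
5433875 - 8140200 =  - 2706325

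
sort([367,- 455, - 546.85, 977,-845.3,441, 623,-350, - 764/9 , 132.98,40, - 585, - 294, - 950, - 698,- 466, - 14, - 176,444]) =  [-950,- 845.3,  -  698, - 585, - 546.85,-466, - 455  , - 350, - 294,-176,-764/9,-14, 40,132.98,  367,  441, 444, 623,977]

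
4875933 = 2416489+2459444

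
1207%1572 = 1207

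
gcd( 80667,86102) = 1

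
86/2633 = 86/2633 = 0.03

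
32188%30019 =2169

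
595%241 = 113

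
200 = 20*10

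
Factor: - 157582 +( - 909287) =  - 1066869 =-3^2*17^1 * 19^1*367^1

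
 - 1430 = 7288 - 8718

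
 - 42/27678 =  - 1 + 658/659   =  - 0.00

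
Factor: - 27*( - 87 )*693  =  3^6 * 7^1*11^1*29^1 = 1627857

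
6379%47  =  34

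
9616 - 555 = 9061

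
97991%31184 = 4439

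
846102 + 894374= 1740476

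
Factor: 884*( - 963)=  - 2^2* 3^2*13^1*17^1 * 107^1 =-851292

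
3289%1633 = 23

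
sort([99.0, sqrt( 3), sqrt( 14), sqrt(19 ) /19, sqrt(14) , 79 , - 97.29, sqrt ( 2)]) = [-97.29, sqrt(19) /19, sqrt( 2 ), sqrt(3 ) , sqrt(14 )  ,  sqrt(14) , 79  ,  99.0]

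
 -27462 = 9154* (-3 )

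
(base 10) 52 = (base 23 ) 26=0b110100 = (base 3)1221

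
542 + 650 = 1192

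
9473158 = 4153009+5320149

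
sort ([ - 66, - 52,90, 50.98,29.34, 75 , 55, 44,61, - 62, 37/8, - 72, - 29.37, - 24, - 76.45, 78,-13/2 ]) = [ - 76.45, - 72,-66, - 62, - 52, - 29.37,-24  , - 13/2, 37/8,29.34,44,  50.98,55,61,75,78, 90 ]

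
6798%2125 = 423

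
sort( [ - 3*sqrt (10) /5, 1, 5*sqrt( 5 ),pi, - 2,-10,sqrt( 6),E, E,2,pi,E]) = [  -  10, - 2, - 3*sqrt (10 ) /5, 1,2, sqrt( 6 ), E, E,E, pi, pi, 5*sqrt( 5) ] 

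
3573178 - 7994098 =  - 4420920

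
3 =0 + 3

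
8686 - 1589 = 7097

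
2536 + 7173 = 9709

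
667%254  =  159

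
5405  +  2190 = 7595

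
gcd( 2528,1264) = 1264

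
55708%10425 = 3583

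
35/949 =35/949 = 0.04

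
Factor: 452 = 2^2*113^1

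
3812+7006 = 10818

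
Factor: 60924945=3^1*5^1*4061663^1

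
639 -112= 527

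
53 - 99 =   -  46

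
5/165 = 1/33 =0.03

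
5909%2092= 1725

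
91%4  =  3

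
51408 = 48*1071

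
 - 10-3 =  - 13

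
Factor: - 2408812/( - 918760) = 2^( - 1)*5^( - 1)* 7^1*103^ (- 1) * 223^(- 1) * 86029^1=602203/229690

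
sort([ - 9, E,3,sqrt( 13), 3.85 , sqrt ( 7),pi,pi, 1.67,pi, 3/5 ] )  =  [ - 9,3/5 , 1.67, sqrt(7), E, 3, pi, pi, pi , sqrt( 13), 3.85 ] 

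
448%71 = 22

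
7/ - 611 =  - 1 + 604/611 = - 0.01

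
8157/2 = 4078 + 1/2 = 4078.50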